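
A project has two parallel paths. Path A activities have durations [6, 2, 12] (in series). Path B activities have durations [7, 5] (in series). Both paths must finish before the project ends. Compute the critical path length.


Path A total = 6 + 2 + 12 = 20
Path B total = 7 + 5 = 12
Critical path = longest path = max(20, 12) = 20

20


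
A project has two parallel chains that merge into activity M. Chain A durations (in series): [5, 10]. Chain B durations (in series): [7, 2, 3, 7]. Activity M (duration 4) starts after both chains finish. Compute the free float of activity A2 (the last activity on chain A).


ES(A2) = sum of predecessors on chain A = 5
EF(A2) = ES + duration = 5 + 10 = 15
Successor of A2 is M. ES(M) = max(sum(A), sum(B)) = max(15, 19) = 19
Free float = ES(successor) - EF(current) = 19 - 15 = 4

4


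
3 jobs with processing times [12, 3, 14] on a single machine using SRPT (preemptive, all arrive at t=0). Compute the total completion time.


Since all jobs arrive at t=0, SRPT equals SPT ordering.
SPT order: [3, 12, 14]
Completion times:
  Job 1: p=3, C=3
  Job 2: p=12, C=15
  Job 3: p=14, C=29
Total completion time = 3 + 15 + 29 = 47

47


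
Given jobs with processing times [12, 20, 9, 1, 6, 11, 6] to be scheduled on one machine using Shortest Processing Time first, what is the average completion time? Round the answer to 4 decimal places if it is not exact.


Sort jobs by processing time (SPT order): [1, 6, 6, 9, 11, 12, 20]
Compute completion times sequentially:
  Job 1: processing = 1, completes at 1
  Job 2: processing = 6, completes at 7
  Job 3: processing = 6, completes at 13
  Job 4: processing = 9, completes at 22
  Job 5: processing = 11, completes at 33
  Job 6: processing = 12, completes at 45
  Job 7: processing = 20, completes at 65
Sum of completion times = 186
Average completion time = 186/7 = 26.5714

26.5714


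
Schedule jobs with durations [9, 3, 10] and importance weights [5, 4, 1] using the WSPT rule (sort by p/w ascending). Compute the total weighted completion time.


Compute p/w ratios and sort ascending (WSPT): [(3, 4), (9, 5), (10, 1)]
Compute weighted completion times:
  Job (p=3,w=4): C=3, w*C=4*3=12
  Job (p=9,w=5): C=12, w*C=5*12=60
  Job (p=10,w=1): C=22, w*C=1*22=22
Total weighted completion time = 94

94


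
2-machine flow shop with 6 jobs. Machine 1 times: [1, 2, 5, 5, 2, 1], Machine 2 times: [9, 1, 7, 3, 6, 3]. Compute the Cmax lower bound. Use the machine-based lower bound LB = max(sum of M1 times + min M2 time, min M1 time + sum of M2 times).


LB1 = sum(M1 times) + min(M2 times) = 16 + 1 = 17
LB2 = min(M1 times) + sum(M2 times) = 1 + 29 = 30
Lower bound = max(LB1, LB2) = max(17, 30) = 30

30


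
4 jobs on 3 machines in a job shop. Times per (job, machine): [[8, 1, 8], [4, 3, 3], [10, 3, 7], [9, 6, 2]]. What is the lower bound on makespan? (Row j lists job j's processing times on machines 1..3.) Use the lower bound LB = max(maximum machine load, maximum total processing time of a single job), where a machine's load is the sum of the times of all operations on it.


Machine loads:
  Machine 1: 8 + 4 + 10 + 9 = 31
  Machine 2: 1 + 3 + 3 + 6 = 13
  Machine 3: 8 + 3 + 7 + 2 = 20
Max machine load = 31
Job totals:
  Job 1: 17
  Job 2: 10
  Job 3: 20
  Job 4: 17
Max job total = 20
Lower bound = max(31, 20) = 31

31


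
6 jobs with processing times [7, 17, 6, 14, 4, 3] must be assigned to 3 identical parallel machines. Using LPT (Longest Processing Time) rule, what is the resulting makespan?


Sort jobs in decreasing order (LPT): [17, 14, 7, 6, 4, 3]
Assign each job to the least loaded machine:
  Machine 1: jobs [17], load = 17
  Machine 2: jobs [14, 3], load = 17
  Machine 3: jobs [7, 6, 4], load = 17
Makespan = max load = 17

17


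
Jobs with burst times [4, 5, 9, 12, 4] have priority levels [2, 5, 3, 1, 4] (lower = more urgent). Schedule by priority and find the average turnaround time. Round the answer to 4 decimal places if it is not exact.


Sort by priority (ascending = highest first):
Order: [(1, 12), (2, 4), (3, 9), (4, 4), (5, 5)]
Completion times:
  Priority 1, burst=12, C=12
  Priority 2, burst=4, C=16
  Priority 3, burst=9, C=25
  Priority 4, burst=4, C=29
  Priority 5, burst=5, C=34
Average turnaround = 116/5 = 23.2

23.2


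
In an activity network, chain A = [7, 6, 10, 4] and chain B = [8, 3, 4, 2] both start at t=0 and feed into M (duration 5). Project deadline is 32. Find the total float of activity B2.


Forward pass: ES(B2) = sum of predecessors on chain B = 8
EF = ES + duration = 8 + 3 = 11
Backward pass: LF(M) = deadline = 32; LS(M) = 32 - 5 = 27
LF(B2) = LS(M) - sum(successors on chain B) = 27 - 6 = 21
LS = LF - duration = 21 - 3 = 18
Total float = LS - ES = 18 - 8 = 10

10


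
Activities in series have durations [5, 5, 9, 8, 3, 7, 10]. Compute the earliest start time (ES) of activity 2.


Activity 2 starts after activities 1 through 1 complete.
Predecessor durations: [5]
ES = 5 = 5

5


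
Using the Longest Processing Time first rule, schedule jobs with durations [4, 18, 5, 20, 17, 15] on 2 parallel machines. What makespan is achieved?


Sort jobs in decreasing order (LPT): [20, 18, 17, 15, 5, 4]
Assign each job to the least loaded machine:
  Machine 1: jobs [20, 15, 5], load = 40
  Machine 2: jobs [18, 17, 4], load = 39
Makespan = max load = 40

40


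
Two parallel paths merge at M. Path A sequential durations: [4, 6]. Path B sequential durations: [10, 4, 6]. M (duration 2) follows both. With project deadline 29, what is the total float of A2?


Forward pass: ES(A2) = sum of predecessors on chain A = 4
EF = ES + duration = 4 + 6 = 10
Backward pass: LF(M) = deadline = 29; LS(M) = 29 - 2 = 27
LF(A2) = LS(M) - sum(successors on chain A) = 27 - 0 = 27
LS = LF - duration = 27 - 6 = 21
Total float = LS - ES = 21 - 4 = 17

17


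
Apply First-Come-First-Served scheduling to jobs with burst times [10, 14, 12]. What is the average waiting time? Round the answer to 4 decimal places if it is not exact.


FCFS order (as given): [10, 14, 12]
Waiting times:
  Job 1: wait = 0
  Job 2: wait = 10
  Job 3: wait = 24
Sum of waiting times = 34
Average waiting time = 34/3 = 11.3333

11.3333


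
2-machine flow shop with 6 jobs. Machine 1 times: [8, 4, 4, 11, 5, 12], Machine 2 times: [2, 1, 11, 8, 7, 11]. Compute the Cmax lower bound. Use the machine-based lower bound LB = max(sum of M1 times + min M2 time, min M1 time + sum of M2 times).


LB1 = sum(M1 times) + min(M2 times) = 44 + 1 = 45
LB2 = min(M1 times) + sum(M2 times) = 4 + 40 = 44
Lower bound = max(LB1, LB2) = max(45, 44) = 45

45


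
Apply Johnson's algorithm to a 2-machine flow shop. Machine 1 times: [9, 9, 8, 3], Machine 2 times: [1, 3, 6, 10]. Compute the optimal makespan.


Apply Johnson's rule:
  Group 1 (a <= b): [(4, 3, 10)]
  Group 2 (a > b): [(3, 8, 6), (2, 9, 3), (1, 9, 1)]
Optimal job order: [4, 3, 2, 1]
Schedule:
  Job 4: M1 done at 3, M2 done at 13
  Job 3: M1 done at 11, M2 done at 19
  Job 2: M1 done at 20, M2 done at 23
  Job 1: M1 done at 29, M2 done at 30
Makespan = 30

30


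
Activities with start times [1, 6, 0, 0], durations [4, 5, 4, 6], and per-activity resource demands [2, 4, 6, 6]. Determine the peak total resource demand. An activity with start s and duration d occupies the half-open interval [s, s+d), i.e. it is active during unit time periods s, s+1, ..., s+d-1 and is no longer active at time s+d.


Each activity i is active on [start_i, start_i + duration_i).
Compute total resource usage per time slot:
  t=0: active resources = [6, 6], total = 12
  t=1: active resources = [2, 6, 6], total = 14
  t=2: active resources = [2, 6, 6], total = 14
  t=3: active resources = [2, 6, 6], total = 14
  t=4: active resources = [2, 6], total = 8
  t=5: active resources = [6], total = 6
  t=6: active resources = [4], total = 4
  t=7: active resources = [4], total = 4
  t=8: active resources = [4], total = 4
  t=9: active resources = [4], total = 4
  t=10: active resources = [4], total = 4
Peak resource demand = 14

14


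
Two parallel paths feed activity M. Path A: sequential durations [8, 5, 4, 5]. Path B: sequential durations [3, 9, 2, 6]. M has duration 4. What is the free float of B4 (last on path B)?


ES(B4) = sum of predecessors on chain B = 14
EF(B4) = ES + duration = 14 + 6 = 20
Successor of B4 is M. ES(M) = max(sum(A), sum(B)) = max(22, 20) = 22
Free float = ES(successor) - EF(current) = 22 - 20 = 2

2


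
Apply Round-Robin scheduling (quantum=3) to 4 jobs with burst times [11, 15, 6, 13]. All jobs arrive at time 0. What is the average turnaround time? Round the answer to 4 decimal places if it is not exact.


Time quantum = 3
Execution trace:
  J1 runs 3 units, time = 3
  J2 runs 3 units, time = 6
  J3 runs 3 units, time = 9
  J4 runs 3 units, time = 12
  J1 runs 3 units, time = 15
  J2 runs 3 units, time = 18
  J3 runs 3 units, time = 21
  J4 runs 3 units, time = 24
  J1 runs 3 units, time = 27
  J2 runs 3 units, time = 30
  J4 runs 3 units, time = 33
  J1 runs 2 units, time = 35
  J2 runs 3 units, time = 38
  J4 runs 3 units, time = 41
  J2 runs 3 units, time = 44
  J4 runs 1 units, time = 45
Finish times: [35, 44, 21, 45]
Average turnaround = 145/4 = 36.25

36.25


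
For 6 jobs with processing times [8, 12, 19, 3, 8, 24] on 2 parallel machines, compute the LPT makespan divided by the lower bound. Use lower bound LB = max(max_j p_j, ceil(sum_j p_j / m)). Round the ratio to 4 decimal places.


LPT order: [24, 19, 12, 8, 8, 3]
Machine loads after assignment: [35, 39]
LPT makespan = 39
Lower bound = max(max_job, ceil(total/2)) = max(24, 37) = 37
Ratio = 39 / 37 = 1.0541

1.0541


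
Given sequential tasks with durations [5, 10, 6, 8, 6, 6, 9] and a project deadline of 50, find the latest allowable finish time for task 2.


LF(activity 2) = deadline - sum of successor durations
Successors: activities 3 through 7 with durations [6, 8, 6, 6, 9]
Sum of successor durations = 35
LF = 50 - 35 = 15

15


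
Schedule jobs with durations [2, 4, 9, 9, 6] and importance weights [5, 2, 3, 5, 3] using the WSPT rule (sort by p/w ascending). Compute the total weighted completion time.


Compute p/w ratios and sort ascending (WSPT): [(2, 5), (9, 5), (4, 2), (6, 3), (9, 3)]
Compute weighted completion times:
  Job (p=2,w=5): C=2, w*C=5*2=10
  Job (p=9,w=5): C=11, w*C=5*11=55
  Job (p=4,w=2): C=15, w*C=2*15=30
  Job (p=6,w=3): C=21, w*C=3*21=63
  Job (p=9,w=3): C=30, w*C=3*30=90
Total weighted completion time = 248

248


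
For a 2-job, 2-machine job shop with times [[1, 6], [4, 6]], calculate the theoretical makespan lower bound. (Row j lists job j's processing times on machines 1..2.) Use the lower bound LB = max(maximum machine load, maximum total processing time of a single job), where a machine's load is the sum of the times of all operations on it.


Machine loads:
  Machine 1: 1 + 4 = 5
  Machine 2: 6 + 6 = 12
Max machine load = 12
Job totals:
  Job 1: 7
  Job 2: 10
Max job total = 10
Lower bound = max(12, 10) = 12

12


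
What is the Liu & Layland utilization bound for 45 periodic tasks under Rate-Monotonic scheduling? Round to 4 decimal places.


Compute 2^(1/45) = 1.0155225125
Subtract 1: 1.0155225125 - 1 = 0.0155225125
Multiply by n: 45 * 0.0155225125 = 0.6985130625
Round to 4 dp: 0.6985

0.6985


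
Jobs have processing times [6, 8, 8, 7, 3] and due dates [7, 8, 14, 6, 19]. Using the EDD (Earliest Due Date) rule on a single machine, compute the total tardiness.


Sort by due date (EDD order): [(7, 6), (6, 7), (8, 8), (8, 14), (3, 19)]
Compute completion times and tardiness:
  Job 1: p=7, d=6, C=7, tardiness=max(0,7-6)=1
  Job 2: p=6, d=7, C=13, tardiness=max(0,13-7)=6
  Job 3: p=8, d=8, C=21, tardiness=max(0,21-8)=13
  Job 4: p=8, d=14, C=29, tardiness=max(0,29-14)=15
  Job 5: p=3, d=19, C=32, tardiness=max(0,32-19)=13
Total tardiness = 48

48


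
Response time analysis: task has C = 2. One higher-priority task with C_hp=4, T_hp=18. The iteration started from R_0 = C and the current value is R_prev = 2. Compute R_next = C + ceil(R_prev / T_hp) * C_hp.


R_next = C + ceil(R_prev / T_hp) * C_hp
ceil(2 / 18) = ceil(0.1111) = 1
Interference = 1 * 4 = 4
R_next = 2 + 4 = 6

6


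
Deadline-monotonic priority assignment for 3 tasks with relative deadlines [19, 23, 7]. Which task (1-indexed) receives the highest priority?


Sort tasks by relative deadline (ascending):
  Task 3: deadline = 7
  Task 1: deadline = 19
  Task 2: deadline = 23
Priority order (highest first): [3, 1, 2]
Highest priority task = 3

3


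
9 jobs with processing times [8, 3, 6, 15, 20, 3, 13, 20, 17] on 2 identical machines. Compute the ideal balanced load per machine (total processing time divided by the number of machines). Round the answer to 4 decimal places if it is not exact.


Total processing time = 8 + 3 + 6 + 15 + 20 + 3 + 13 + 20 + 17 = 105
Number of machines = 2
Ideal balanced load = 105 / 2 = 52.5

52.5


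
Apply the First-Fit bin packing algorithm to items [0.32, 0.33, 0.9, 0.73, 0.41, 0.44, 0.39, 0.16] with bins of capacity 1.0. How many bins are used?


Place items sequentially using First-Fit:
  Item 0.32 -> new Bin 1
  Item 0.33 -> Bin 1 (now 0.65)
  Item 0.9 -> new Bin 2
  Item 0.73 -> new Bin 3
  Item 0.41 -> new Bin 4
  Item 0.44 -> Bin 4 (now 0.85)
  Item 0.39 -> new Bin 5
  Item 0.16 -> Bin 1 (now 0.81)
Total bins used = 5

5


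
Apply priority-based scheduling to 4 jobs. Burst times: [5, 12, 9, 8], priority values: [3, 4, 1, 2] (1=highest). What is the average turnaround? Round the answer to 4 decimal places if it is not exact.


Sort by priority (ascending = highest first):
Order: [(1, 9), (2, 8), (3, 5), (4, 12)]
Completion times:
  Priority 1, burst=9, C=9
  Priority 2, burst=8, C=17
  Priority 3, burst=5, C=22
  Priority 4, burst=12, C=34
Average turnaround = 82/4 = 20.5

20.5


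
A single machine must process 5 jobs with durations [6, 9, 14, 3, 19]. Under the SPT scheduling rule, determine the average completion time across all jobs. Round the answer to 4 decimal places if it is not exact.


Sort jobs by processing time (SPT order): [3, 6, 9, 14, 19]
Compute completion times sequentially:
  Job 1: processing = 3, completes at 3
  Job 2: processing = 6, completes at 9
  Job 3: processing = 9, completes at 18
  Job 4: processing = 14, completes at 32
  Job 5: processing = 19, completes at 51
Sum of completion times = 113
Average completion time = 113/5 = 22.6

22.6


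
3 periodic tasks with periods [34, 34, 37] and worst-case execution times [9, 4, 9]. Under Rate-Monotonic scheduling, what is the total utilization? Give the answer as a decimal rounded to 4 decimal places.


Compute individual utilizations (exact fractions):
  Task 1: C/T = 9/34 (approx. 0.2647)
  Task 2: C/T = 4/34 = 2/17 (approx. 0.1176)
  Task 3: C/T = 9/37 (approx. 0.2432)
Total utilization U = 9/34 + 2/17 + 9/37 = 787/1258
Rounded to 4 decimal places: U = 0.6256
RM (Liu & Layland) bound for 3 tasks = 0.779763; compare with U = 787/1258 (approx. 0.625596)
U <= bound, so schedulable by RM sufficient condition.

0.6256


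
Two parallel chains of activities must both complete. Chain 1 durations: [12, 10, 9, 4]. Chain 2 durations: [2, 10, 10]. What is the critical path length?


Path A total = 12 + 10 + 9 + 4 = 35
Path B total = 2 + 10 + 10 = 22
Critical path = longest path = max(35, 22) = 35

35


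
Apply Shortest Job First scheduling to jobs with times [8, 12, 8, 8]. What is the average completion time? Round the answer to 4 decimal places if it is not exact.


SJF order (ascending): [8, 8, 8, 12]
Completion times:
  Job 1: burst=8, C=8
  Job 2: burst=8, C=16
  Job 3: burst=8, C=24
  Job 4: burst=12, C=36
Average completion = 84/4 = 21.0

21.0


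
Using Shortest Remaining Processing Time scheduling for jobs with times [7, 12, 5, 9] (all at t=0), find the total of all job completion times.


Since all jobs arrive at t=0, SRPT equals SPT ordering.
SPT order: [5, 7, 9, 12]
Completion times:
  Job 1: p=5, C=5
  Job 2: p=7, C=12
  Job 3: p=9, C=21
  Job 4: p=12, C=33
Total completion time = 5 + 12 + 21 + 33 = 71

71


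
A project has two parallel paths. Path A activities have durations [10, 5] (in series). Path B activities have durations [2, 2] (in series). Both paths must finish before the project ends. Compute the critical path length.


Path A total = 10 + 5 = 15
Path B total = 2 + 2 = 4
Critical path = longest path = max(15, 4) = 15

15


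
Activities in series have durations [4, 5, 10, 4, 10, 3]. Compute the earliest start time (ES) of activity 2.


Activity 2 starts after activities 1 through 1 complete.
Predecessor durations: [4]
ES = 4 = 4

4


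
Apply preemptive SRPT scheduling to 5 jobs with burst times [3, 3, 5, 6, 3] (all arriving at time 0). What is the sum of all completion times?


Since all jobs arrive at t=0, SRPT equals SPT ordering.
SPT order: [3, 3, 3, 5, 6]
Completion times:
  Job 1: p=3, C=3
  Job 2: p=3, C=6
  Job 3: p=3, C=9
  Job 4: p=5, C=14
  Job 5: p=6, C=20
Total completion time = 3 + 6 + 9 + 14 + 20 = 52

52


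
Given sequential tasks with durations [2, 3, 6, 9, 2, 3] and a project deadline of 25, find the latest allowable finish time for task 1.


LF(activity 1) = deadline - sum of successor durations
Successors: activities 2 through 6 with durations [3, 6, 9, 2, 3]
Sum of successor durations = 23
LF = 25 - 23 = 2

2


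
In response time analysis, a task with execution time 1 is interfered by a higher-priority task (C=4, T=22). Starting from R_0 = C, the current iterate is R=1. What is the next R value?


R_next = C + ceil(R_prev / T_hp) * C_hp
ceil(1 / 22) = ceil(0.0455) = 1
Interference = 1 * 4 = 4
R_next = 1 + 4 = 5

5


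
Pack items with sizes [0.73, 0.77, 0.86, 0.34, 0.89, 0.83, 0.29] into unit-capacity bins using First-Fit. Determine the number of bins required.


Place items sequentially using First-Fit:
  Item 0.73 -> new Bin 1
  Item 0.77 -> new Bin 2
  Item 0.86 -> new Bin 3
  Item 0.34 -> new Bin 4
  Item 0.89 -> new Bin 5
  Item 0.83 -> new Bin 6
  Item 0.29 -> Bin 4 (now 0.63)
Total bins used = 6

6


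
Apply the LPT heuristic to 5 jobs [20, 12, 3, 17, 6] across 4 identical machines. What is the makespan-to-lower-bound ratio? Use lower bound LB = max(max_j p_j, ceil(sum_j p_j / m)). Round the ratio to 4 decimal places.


LPT order: [20, 17, 12, 6, 3]
Machine loads after assignment: [20, 17, 12, 9]
LPT makespan = 20
Lower bound = max(max_job, ceil(total/4)) = max(20, 15) = 20
Ratio = 20 / 20 = 1.0

1.0


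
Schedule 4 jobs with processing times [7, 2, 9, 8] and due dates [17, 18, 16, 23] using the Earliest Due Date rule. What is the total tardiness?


Sort by due date (EDD order): [(9, 16), (7, 17), (2, 18), (8, 23)]
Compute completion times and tardiness:
  Job 1: p=9, d=16, C=9, tardiness=max(0,9-16)=0
  Job 2: p=7, d=17, C=16, tardiness=max(0,16-17)=0
  Job 3: p=2, d=18, C=18, tardiness=max(0,18-18)=0
  Job 4: p=8, d=23, C=26, tardiness=max(0,26-23)=3
Total tardiness = 3

3


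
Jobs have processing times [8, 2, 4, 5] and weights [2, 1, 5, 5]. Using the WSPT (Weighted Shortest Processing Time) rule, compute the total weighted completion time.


Compute p/w ratios and sort ascending (WSPT): [(4, 5), (5, 5), (2, 1), (8, 2)]
Compute weighted completion times:
  Job (p=4,w=5): C=4, w*C=5*4=20
  Job (p=5,w=5): C=9, w*C=5*9=45
  Job (p=2,w=1): C=11, w*C=1*11=11
  Job (p=8,w=2): C=19, w*C=2*19=38
Total weighted completion time = 114

114


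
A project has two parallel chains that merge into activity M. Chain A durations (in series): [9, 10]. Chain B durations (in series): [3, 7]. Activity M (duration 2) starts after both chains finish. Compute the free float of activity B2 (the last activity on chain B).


ES(B2) = sum of predecessors on chain B = 3
EF(B2) = ES + duration = 3 + 7 = 10
Successor of B2 is M. ES(M) = max(sum(A), sum(B)) = max(19, 10) = 19
Free float = ES(successor) - EF(current) = 19 - 10 = 9

9


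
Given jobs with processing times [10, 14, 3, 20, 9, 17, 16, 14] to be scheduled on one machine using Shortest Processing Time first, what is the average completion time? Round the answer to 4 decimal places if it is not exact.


Sort jobs by processing time (SPT order): [3, 9, 10, 14, 14, 16, 17, 20]
Compute completion times sequentially:
  Job 1: processing = 3, completes at 3
  Job 2: processing = 9, completes at 12
  Job 3: processing = 10, completes at 22
  Job 4: processing = 14, completes at 36
  Job 5: processing = 14, completes at 50
  Job 6: processing = 16, completes at 66
  Job 7: processing = 17, completes at 83
  Job 8: processing = 20, completes at 103
Sum of completion times = 375
Average completion time = 375/8 = 46.875

46.875


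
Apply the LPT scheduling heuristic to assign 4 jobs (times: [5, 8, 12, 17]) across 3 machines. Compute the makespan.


Sort jobs in decreasing order (LPT): [17, 12, 8, 5]
Assign each job to the least loaded machine:
  Machine 1: jobs [17], load = 17
  Machine 2: jobs [12], load = 12
  Machine 3: jobs [8, 5], load = 13
Makespan = max load = 17

17


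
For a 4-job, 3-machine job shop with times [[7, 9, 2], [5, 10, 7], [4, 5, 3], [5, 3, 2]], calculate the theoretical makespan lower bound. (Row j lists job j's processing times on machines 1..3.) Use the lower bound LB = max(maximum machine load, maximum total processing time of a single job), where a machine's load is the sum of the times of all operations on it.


Machine loads:
  Machine 1: 7 + 5 + 4 + 5 = 21
  Machine 2: 9 + 10 + 5 + 3 = 27
  Machine 3: 2 + 7 + 3 + 2 = 14
Max machine load = 27
Job totals:
  Job 1: 18
  Job 2: 22
  Job 3: 12
  Job 4: 10
Max job total = 22
Lower bound = max(27, 22) = 27

27


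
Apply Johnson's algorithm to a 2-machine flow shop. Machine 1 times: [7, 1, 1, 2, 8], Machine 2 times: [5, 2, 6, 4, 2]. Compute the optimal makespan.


Apply Johnson's rule:
  Group 1 (a <= b): [(2, 1, 2), (3, 1, 6), (4, 2, 4)]
  Group 2 (a > b): [(1, 7, 5), (5, 8, 2)]
Optimal job order: [2, 3, 4, 1, 5]
Schedule:
  Job 2: M1 done at 1, M2 done at 3
  Job 3: M1 done at 2, M2 done at 9
  Job 4: M1 done at 4, M2 done at 13
  Job 1: M1 done at 11, M2 done at 18
  Job 5: M1 done at 19, M2 done at 21
Makespan = 21

21


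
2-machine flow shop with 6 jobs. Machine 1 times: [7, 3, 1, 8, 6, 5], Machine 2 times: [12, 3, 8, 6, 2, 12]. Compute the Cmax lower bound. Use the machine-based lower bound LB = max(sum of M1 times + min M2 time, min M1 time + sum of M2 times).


LB1 = sum(M1 times) + min(M2 times) = 30 + 2 = 32
LB2 = min(M1 times) + sum(M2 times) = 1 + 43 = 44
Lower bound = max(LB1, LB2) = max(32, 44) = 44

44


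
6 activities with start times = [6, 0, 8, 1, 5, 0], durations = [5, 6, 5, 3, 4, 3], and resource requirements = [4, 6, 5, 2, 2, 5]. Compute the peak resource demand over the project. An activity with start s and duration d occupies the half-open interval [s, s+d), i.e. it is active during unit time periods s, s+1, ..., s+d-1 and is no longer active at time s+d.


Each activity i is active on [start_i, start_i + duration_i).
Compute total resource usage per time slot:
  t=0: active resources = [6, 5], total = 11
  t=1: active resources = [6, 2, 5], total = 13
  t=2: active resources = [6, 2, 5], total = 13
  t=3: active resources = [6, 2], total = 8
  t=4: active resources = [6], total = 6
  t=5: active resources = [6, 2], total = 8
  t=6: active resources = [4, 2], total = 6
  t=7: active resources = [4, 2], total = 6
  t=8: active resources = [4, 5, 2], total = 11
  t=9: active resources = [4, 5], total = 9
  t=10: active resources = [4, 5], total = 9
  t=11: active resources = [5], total = 5
  t=12: active resources = [5], total = 5
Peak resource demand = 13

13


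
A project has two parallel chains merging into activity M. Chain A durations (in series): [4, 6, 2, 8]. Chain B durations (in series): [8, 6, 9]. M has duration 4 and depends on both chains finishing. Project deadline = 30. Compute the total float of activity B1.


Forward pass: ES(B1) = sum of predecessors on chain B = 0
EF = ES + duration = 0 + 8 = 8
Backward pass: LF(M) = deadline = 30; LS(M) = 30 - 4 = 26
LF(B1) = LS(M) - sum(successors on chain B) = 26 - 15 = 11
LS = LF - duration = 11 - 8 = 3
Total float = LS - ES = 3 - 0 = 3

3


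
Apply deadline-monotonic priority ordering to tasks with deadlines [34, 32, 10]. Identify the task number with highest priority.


Sort tasks by relative deadline (ascending):
  Task 3: deadline = 10
  Task 2: deadline = 32
  Task 1: deadline = 34
Priority order (highest first): [3, 2, 1]
Highest priority task = 3

3


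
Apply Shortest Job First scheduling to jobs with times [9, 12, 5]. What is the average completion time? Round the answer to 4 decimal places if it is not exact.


SJF order (ascending): [5, 9, 12]
Completion times:
  Job 1: burst=5, C=5
  Job 2: burst=9, C=14
  Job 3: burst=12, C=26
Average completion = 45/3 = 15.0

15.0


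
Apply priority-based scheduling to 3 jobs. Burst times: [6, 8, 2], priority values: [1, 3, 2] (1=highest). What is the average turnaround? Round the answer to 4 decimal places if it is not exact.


Sort by priority (ascending = highest first):
Order: [(1, 6), (2, 2), (3, 8)]
Completion times:
  Priority 1, burst=6, C=6
  Priority 2, burst=2, C=8
  Priority 3, burst=8, C=16
Average turnaround = 30/3 = 10.0

10.0


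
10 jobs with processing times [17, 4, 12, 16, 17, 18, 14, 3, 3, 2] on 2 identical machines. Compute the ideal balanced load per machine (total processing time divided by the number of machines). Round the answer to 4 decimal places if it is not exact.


Total processing time = 17 + 4 + 12 + 16 + 17 + 18 + 14 + 3 + 3 + 2 = 106
Number of machines = 2
Ideal balanced load = 106 / 2 = 53.0

53.0


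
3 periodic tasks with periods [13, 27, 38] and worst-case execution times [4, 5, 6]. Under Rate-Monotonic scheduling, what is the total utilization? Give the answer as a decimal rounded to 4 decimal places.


Compute individual utilizations (exact fractions):
  Task 1: C/T = 4/13 (approx. 0.3077)
  Task 2: C/T = 5/27 (approx. 0.1852)
  Task 3: C/T = 6/38 = 3/19 (approx. 0.1579)
Total utilization U = 4/13 + 5/27 + 3/19 = 4340/6669
Rounded to 4 decimal places: U = 0.6508
RM (Liu & Layland) bound for 3 tasks = 0.779763; compare with U = 4340/6669 (approx. 0.650772)
U <= bound, so schedulable by RM sufficient condition.

0.6508


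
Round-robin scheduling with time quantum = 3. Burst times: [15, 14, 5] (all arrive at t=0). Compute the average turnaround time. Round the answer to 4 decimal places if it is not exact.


Time quantum = 3
Execution trace:
  J1 runs 3 units, time = 3
  J2 runs 3 units, time = 6
  J3 runs 3 units, time = 9
  J1 runs 3 units, time = 12
  J2 runs 3 units, time = 15
  J3 runs 2 units, time = 17
  J1 runs 3 units, time = 20
  J2 runs 3 units, time = 23
  J1 runs 3 units, time = 26
  J2 runs 3 units, time = 29
  J1 runs 3 units, time = 32
  J2 runs 2 units, time = 34
Finish times: [32, 34, 17]
Average turnaround = 83/3 = 27.6667

27.6667


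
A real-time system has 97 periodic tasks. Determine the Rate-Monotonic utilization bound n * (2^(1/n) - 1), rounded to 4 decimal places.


Compute 2^(1/97) = 1.0071714397
Subtract 1: 1.0071714397 - 1 = 0.0071714397
Multiply by n: 97 * 0.0071714397 = 0.6956296509
Round to 4 dp: 0.6956

0.6956


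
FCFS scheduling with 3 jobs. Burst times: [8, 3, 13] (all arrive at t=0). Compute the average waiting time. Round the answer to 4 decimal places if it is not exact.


FCFS order (as given): [8, 3, 13]
Waiting times:
  Job 1: wait = 0
  Job 2: wait = 8
  Job 3: wait = 11
Sum of waiting times = 19
Average waiting time = 19/3 = 6.3333

6.3333


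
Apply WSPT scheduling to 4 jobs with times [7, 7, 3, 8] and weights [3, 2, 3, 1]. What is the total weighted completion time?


Compute p/w ratios and sort ascending (WSPT): [(3, 3), (7, 3), (7, 2), (8, 1)]
Compute weighted completion times:
  Job (p=3,w=3): C=3, w*C=3*3=9
  Job (p=7,w=3): C=10, w*C=3*10=30
  Job (p=7,w=2): C=17, w*C=2*17=34
  Job (p=8,w=1): C=25, w*C=1*25=25
Total weighted completion time = 98

98


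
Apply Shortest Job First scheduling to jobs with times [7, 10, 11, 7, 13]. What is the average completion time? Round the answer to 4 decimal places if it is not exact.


SJF order (ascending): [7, 7, 10, 11, 13]
Completion times:
  Job 1: burst=7, C=7
  Job 2: burst=7, C=14
  Job 3: burst=10, C=24
  Job 4: burst=11, C=35
  Job 5: burst=13, C=48
Average completion = 128/5 = 25.6

25.6


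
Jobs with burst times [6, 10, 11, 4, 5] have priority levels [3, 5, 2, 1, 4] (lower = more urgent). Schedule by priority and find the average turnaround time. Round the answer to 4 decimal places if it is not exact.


Sort by priority (ascending = highest first):
Order: [(1, 4), (2, 11), (3, 6), (4, 5), (5, 10)]
Completion times:
  Priority 1, burst=4, C=4
  Priority 2, burst=11, C=15
  Priority 3, burst=6, C=21
  Priority 4, burst=5, C=26
  Priority 5, burst=10, C=36
Average turnaround = 102/5 = 20.4

20.4


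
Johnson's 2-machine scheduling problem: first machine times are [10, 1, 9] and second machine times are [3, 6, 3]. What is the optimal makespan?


Apply Johnson's rule:
  Group 1 (a <= b): [(2, 1, 6)]
  Group 2 (a > b): [(1, 10, 3), (3, 9, 3)]
Optimal job order: [2, 1, 3]
Schedule:
  Job 2: M1 done at 1, M2 done at 7
  Job 1: M1 done at 11, M2 done at 14
  Job 3: M1 done at 20, M2 done at 23
Makespan = 23

23


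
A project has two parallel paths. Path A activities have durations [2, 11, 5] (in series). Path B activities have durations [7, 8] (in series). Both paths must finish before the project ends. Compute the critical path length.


Path A total = 2 + 11 + 5 = 18
Path B total = 7 + 8 = 15
Critical path = longest path = max(18, 15) = 18

18


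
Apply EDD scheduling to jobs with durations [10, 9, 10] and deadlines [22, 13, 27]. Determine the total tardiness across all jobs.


Sort by due date (EDD order): [(9, 13), (10, 22), (10, 27)]
Compute completion times and tardiness:
  Job 1: p=9, d=13, C=9, tardiness=max(0,9-13)=0
  Job 2: p=10, d=22, C=19, tardiness=max(0,19-22)=0
  Job 3: p=10, d=27, C=29, tardiness=max(0,29-27)=2
Total tardiness = 2

2


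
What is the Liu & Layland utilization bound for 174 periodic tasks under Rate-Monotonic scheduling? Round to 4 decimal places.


Compute 2^(1/174) = 1.0039915496
Subtract 1: 1.0039915496 - 1 = 0.0039915496
Multiply by n: 174 * 0.0039915496 = 0.6945296304
Round to 4 dp: 0.6945

0.6945


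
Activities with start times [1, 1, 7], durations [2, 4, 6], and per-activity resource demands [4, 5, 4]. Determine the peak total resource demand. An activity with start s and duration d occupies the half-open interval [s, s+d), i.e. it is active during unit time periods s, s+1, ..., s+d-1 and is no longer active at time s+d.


Each activity i is active on [start_i, start_i + duration_i).
Compute total resource usage per time slot:
  t=0: active resources = [], total = 0
  t=1: active resources = [4, 5], total = 9
  t=2: active resources = [4, 5], total = 9
  t=3: active resources = [5], total = 5
  t=4: active resources = [5], total = 5
  t=5: active resources = [], total = 0
  t=6: active resources = [], total = 0
  t=7: active resources = [4], total = 4
  t=8: active resources = [4], total = 4
  t=9: active resources = [4], total = 4
  t=10: active resources = [4], total = 4
  t=11: active resources = [4], total = 4
  t=12: active resources = [4], total = 4
Peak resource demand = 9

9


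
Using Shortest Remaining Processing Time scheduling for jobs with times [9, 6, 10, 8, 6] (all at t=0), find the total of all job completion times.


Since all jobs arrive at t=0, SRPT equals SPT ordering.
SPT order: [6, 6, 8, 9, 10]
Completion times:
  Job 1: p=6, C=6
  Job 2: p=6, C=12
  Job 3: p=8, C=20
  Job 4: p=9, C=29
  Job 5: p=10, C=39
Total completion time = 6 + 12 + 20 + 29 + 39 = 106

106


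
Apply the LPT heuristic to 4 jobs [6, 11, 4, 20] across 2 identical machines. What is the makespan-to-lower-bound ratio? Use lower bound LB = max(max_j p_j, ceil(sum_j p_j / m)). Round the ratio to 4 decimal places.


LPT order: [20, 11, 6, 4]
Machine loads after assignment: [20, 21]
LPT makespan = 21
Lower bound = max(max_job, ceil(total/2)) = max(20, 21) = 21
Ratio = 21 / 21 = 1.0

1.0


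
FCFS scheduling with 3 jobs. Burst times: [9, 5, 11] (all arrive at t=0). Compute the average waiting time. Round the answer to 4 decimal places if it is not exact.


FCFS order (as given): [9, 5, 11]
Waiting times:
  Job 1: wait = 0
  Job 2: wait = 9
  Job 3: wait = 14
Sum of waiting times = 23
Average waiting time = 23/3 = 7.6667

7.6667


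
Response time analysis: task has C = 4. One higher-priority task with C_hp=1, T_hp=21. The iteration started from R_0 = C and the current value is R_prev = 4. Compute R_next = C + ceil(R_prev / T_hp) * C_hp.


R_next = C + ceil(R_prev / T_hp) * C_hp
ceil(4 / 21) = ceil(0.1905) = 1
Interference = 1 * 1 = 1
R_next = 4 + 1 = 5

5


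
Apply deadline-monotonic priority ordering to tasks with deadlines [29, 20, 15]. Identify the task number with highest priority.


Sort tasks by relative deadline (ascending):
  Task 3: deadline = 15
  Task 2: deadline = 20
  Task 1: deadline = 29
Priority order (highest first): [3, 2, 1]
Highest priority task = 3

3


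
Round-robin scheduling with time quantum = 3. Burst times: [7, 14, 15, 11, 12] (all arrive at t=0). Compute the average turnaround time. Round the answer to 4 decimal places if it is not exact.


Time quantum = 3
Execution trace:
  J1 runs 3 units, time = 3
  J2 runs 3 units, time = 6
  J3 runs 3 units, time = 9
  J4 runs 3 units, time = 12
  J5 runs 3 units, time = 15
  J1 runs 3 units, time = 18
  J2 runs 3 units, time = 21
  J3 runs 3 units, time = 24
  J4 runs 3 units, time = 27
  J5 runs 3 units, time = 30
  J1 runs 1 units, time = 31
  J2 runs 3 units, time = 34
  J3 runs 3 units, time = 37
  J4 runs 3 units, time = 40
  J5 runs 3 units, time = 43
  J2 runs 3 units, time = 46
  J3 runs 3 units, time = 49
  J4 runs 2 units, time = 51
  J5 runs 3 units, time = 54
  J2 runs 2 units, time = 56
  J3 runs 3 units, time = 59
Finish times: [31, 56, 59, 51, 54]
Average turnaround = 251/5 = 50.2

50.2


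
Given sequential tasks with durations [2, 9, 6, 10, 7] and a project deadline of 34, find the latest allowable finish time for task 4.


LF(activity 4) = deadline - sum of successor durations
Successors: activities 5 through 5 with durations [7]
Sum of successor durations = 7
LF = 34 - 7 = 27

27


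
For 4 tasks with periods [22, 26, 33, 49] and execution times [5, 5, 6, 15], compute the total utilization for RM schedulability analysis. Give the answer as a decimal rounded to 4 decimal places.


Compute individual utilizations (exact fractions):
  Task 1: C/T = 5/22 (approx. 0.2273)
  Task 2: C/T = 5/26 (approx. 0.1923)
  Task 3: C/T = 6/33 = 2/11 (approx. 0.1818)
  Task 4: C/T = 15/49 (approx. 0.3061)
Total utilization U = 5/22 + 5/26 + 2/11 + 15/49 = 6359/7007
Rounded to 4 decimal places: U = 0.9075
RM (Liu & Layland) bound for 4 tasks = 0.756828; compare with U = 6359/7007 (approx. 0.907521)
bound < U <= 1, so the RM sufficient condition is not met (inconclusive; an exact test such as response-time analysis is needed).

0.9075


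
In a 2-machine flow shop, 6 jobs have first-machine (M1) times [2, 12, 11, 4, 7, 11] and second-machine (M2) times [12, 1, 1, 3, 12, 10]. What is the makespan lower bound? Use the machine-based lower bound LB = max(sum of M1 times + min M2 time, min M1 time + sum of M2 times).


LB1 = sum(M1 times) + min(M2 times) = 47 + 1 = 48
LB2 = min(M1 times) + sum(M2 times) = 2 + 39 = 41
Lower bound = max(LB1, LB2) = max(48, 41) = 48

48


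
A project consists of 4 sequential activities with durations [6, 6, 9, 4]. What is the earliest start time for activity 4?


Activity 4 starts after activities 1 through 3 complete.
Predecessor durations: [6, 6, 9]
ES = 6 + 6 + 9 = 21

21


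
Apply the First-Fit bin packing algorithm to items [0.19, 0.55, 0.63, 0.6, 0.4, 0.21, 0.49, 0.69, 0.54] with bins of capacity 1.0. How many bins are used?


Place items sequentially using First-Fit:
  Item 0.19 -> new Bin 1
  Item 0.55 -> Bin 1 (now 0.74)
  Item 0.63 -> new Bin 2
  Item 0.6 -> new Bin 3
  Item 0.4 -> Bin 3 (now 1.0)
  Item 0.21 -> Bin 1 (now 0.95)
  Item 0.49 -> new Bin 4
  Item 0.69 -> new Bin 5
  Item 0.54 -> new Bin 6
Total bins used = 6

6


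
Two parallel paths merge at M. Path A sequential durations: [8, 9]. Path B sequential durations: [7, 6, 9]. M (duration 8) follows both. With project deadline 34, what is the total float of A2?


Forward pass: ES(A2) = sum of predecessors on chain A = 8
EF = ES + duration = 8 + 9 = 17
Backward pass: LF(M) = deadline = 34; LS(M) = 34 - 8 = 26
LF(A2) = LS(M) - sum(successors on chain A) = 26 - 0 = 26
LS = LF - duration = 26 - 9 = 17
Total float = LS - ES = 17 - 8 = 9

9


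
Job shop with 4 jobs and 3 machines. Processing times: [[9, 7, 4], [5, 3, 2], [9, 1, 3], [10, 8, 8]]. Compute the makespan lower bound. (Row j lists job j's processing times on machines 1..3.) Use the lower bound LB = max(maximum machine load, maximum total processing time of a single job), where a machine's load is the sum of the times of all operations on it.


Machine loads:
  Machine 1: 9 + 5 + 9 + 10 = 33
  Machine 2: 7 + 3 + 1 + 8 = 19
  Machine 3: 4 + 2 + 3 + 8 = 17
Max machine load = 33
Job totals:
  Job 1: 20
  Job 2: 10
  Job 3: 13
  Job 4: 26
Max job total = 26
Lower bound = max(33, 26) = 33

33


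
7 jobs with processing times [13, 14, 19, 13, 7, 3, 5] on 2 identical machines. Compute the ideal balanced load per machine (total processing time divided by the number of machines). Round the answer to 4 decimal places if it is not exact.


Total processing time = 13 + 14 + 19 + 13 + 7 + 3 + 5 = 74
Number of machines = 2
Ideal balanced load = 74 / 2 = 37.0

37.0


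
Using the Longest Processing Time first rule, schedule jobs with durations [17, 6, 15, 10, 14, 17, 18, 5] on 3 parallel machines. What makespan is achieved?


Sort jobs in decreasing order (LPT): [18, 17, 17, 15, 14, 10, 6, 5]
Assign each job to the least loaded machine:
  Machine 1: jobs [18, 10, 6], load = 34
  Machine 2: jobs [17, 15], load = 32
  Machine 3: jobs [17, 14, 5], load = 36
Makespan = max load = 36

36


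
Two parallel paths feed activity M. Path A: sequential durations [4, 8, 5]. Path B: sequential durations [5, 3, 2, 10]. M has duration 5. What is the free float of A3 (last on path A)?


ES(A3) = sum of predecessors on chain A = 12
EF(A3) = ES + duration = 12 + 5 = 17
Successor of A3 is M. ES(M) = max(sum(A), sum(B)) = max(17, 20) = 20
Free float = ES(successor) - EF(current) = 20 - 17 = 3

3


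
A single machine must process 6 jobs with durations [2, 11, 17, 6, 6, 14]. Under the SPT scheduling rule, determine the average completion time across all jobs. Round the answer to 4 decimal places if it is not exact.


Sort jobs by processing time (SPT order): [2, 6, 6, 11, 14, 17]
Compute completion times sequentially:
  Job 1: processing = 2, completes at 2
  Job 2: processing = 6, completes at 8
  Job 3: processing = 6, completes at 14
  Job 4: processing = 11, completes at 25
  Job 5: processing = 14, completes at 39
  Job 6: processing = 17, completes at 56
Sum of completion times = 144
Average completion time = 144/6 = 24.0

24.0


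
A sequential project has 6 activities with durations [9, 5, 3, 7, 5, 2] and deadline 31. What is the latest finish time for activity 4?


LF(activity 4) = deadline - sum of successor durations
Successors: activities 5 through 6 with durations [5, 2]
Sum of successor durations = 7
LF = 31 - 7 = 24

24


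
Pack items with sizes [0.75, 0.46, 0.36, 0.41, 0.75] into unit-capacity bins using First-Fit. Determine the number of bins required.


Place items sequentially using First-Fit:
  Item 0.75 -> new Bin 1
  Item 0.46 -> new Bin 2
  Item 0.36 -> Bin 2 (now 0.82)
  Item 0.41 -> new Bin 3
  Item 0.75 -> new Bin 4
Total bins used = 4

4
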